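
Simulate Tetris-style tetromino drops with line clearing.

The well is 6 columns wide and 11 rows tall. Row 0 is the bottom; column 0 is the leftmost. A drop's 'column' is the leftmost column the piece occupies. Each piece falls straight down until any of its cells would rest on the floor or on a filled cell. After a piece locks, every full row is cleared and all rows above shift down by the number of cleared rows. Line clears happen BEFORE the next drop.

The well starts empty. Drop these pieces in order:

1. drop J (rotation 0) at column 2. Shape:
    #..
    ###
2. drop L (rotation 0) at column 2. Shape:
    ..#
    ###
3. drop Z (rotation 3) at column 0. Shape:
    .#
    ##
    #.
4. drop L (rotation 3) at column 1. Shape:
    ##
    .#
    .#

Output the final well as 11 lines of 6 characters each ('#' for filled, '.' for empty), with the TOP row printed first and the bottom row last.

Drop 1: J rot0 at col 2 lands with bottom-row=0; cleared 0 line(s) (total 0); column heights now [0 0 2 1 1 0], max=2
Drop 2: L rot0 at col 2 lands with bottom-row=2; cleared 0 line(s) (total 0); column heights now [0 0 3 3 4 0], max=4
Drop 3: Z rot3 at col 0 lands with bottom-row=0; cleared 0 line(s) (total 0); column heights now [2 3 3 3 4 0], max=4
Drop 4: L rot3 at col 1 lands with bottom-row=3; cleared 0 line(s) (total 0); column heights now [2 6 6 3 4 0], max=6

Answer: ......
......
......
......
......
.##...
..#...
..#.#.
.####.
###...
#.###.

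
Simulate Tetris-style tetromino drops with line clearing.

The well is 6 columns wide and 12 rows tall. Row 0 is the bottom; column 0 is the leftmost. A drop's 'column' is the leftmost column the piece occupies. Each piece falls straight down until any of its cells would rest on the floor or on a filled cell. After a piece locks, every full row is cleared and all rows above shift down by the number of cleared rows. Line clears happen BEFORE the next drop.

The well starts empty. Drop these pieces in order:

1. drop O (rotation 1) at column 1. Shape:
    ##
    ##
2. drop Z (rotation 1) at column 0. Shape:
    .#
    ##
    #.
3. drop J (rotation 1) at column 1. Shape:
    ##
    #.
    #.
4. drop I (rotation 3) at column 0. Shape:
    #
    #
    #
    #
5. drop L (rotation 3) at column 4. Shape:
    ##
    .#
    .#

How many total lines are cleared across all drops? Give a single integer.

Answer: 0

Derivation:
Drop 1: O rot1 at col 1 lands with bottom-row=0; cleared 0 line(s) (total 0); column heights now [0 2 2 0 0 0], max=2
Drop 2: Z rot1 at col 0 lands with bottom-row=1; cleared 0 line(s) (total 0); column heights now [3 4 2 0 0 0], max=4
Drop 3: J rot1 at col 1 lands with bottom-row=4; cleared 0 line(s) (total 0); column heights now [3 7 7 0 0 0], max=7
Drop 4: I rot3 at col 0 lands with bottom-row=3; cleared 0 line(s) (total 0); column heights now [7 7 7 0 0 0], max=7
Drop 5: L rot3 at col 4 lands with bottom-row=0; cleared 0 line(s) (total 0); column heights now [7 7 7 0 3 3], max=7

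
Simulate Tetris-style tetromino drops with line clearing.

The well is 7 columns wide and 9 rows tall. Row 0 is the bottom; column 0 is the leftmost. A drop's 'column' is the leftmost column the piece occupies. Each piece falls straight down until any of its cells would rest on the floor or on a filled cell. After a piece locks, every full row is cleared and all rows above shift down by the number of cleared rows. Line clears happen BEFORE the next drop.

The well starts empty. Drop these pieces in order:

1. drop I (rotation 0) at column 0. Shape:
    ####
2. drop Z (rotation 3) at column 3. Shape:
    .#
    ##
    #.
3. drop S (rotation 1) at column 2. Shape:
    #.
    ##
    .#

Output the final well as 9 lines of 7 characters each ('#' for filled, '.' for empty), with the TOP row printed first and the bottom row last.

Answer: .......
.......
.......
..#....
..##...
...##..
...##..
...#...
####...

Derivation:
Drop 1: I rot0 at col 0 lands with bottom-row=0; cleared 0 line(s) (total 0); column heights now [1 1 1 1 0 0 0], max=1
Drop 2: Z rot3 at col 3 lands with bottom-row=1; cleared 0 line(s) (total 0); column heights now [1 1 1 3 4 0 0], max=4
Drop 3: S rot1 at col 2 lands with bottom-row=3; cleared 0 line(s) (total 0); column heights now [1 1 6 5 4 0 0], max=6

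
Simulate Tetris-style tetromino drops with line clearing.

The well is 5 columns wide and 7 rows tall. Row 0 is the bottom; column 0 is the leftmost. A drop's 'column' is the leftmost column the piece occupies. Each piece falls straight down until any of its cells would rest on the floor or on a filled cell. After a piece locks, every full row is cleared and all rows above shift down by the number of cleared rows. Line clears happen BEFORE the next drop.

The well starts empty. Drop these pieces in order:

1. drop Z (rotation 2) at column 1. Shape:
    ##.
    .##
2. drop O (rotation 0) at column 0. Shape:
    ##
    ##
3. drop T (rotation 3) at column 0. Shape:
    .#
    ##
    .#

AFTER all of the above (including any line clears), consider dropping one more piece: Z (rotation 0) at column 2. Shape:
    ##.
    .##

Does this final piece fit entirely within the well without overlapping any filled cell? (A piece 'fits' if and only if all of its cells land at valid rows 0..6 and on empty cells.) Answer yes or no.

Answer: yes

Derivation:
Drop 1: Z rot2 at col 1 lands with bottom-row=0; cleared 0 line(s) (total 0); column heights now [0 2 2 1 0], max=2
Drop 2: O rot0 at col 0 lands with bottom-row=2; cleared 0 line(s) (total 0); column heights now [4 4 2 1 0], max=4
Drop 3: T rot3 at col 0 lands with bottom-row=4; cleared 0 line(s) (total 0); column heights now [6 7 2 1 0], max=7
Test piece Z rot0 at col 2 (width 3): heights before test = [6 7 2 1 0]; fits = True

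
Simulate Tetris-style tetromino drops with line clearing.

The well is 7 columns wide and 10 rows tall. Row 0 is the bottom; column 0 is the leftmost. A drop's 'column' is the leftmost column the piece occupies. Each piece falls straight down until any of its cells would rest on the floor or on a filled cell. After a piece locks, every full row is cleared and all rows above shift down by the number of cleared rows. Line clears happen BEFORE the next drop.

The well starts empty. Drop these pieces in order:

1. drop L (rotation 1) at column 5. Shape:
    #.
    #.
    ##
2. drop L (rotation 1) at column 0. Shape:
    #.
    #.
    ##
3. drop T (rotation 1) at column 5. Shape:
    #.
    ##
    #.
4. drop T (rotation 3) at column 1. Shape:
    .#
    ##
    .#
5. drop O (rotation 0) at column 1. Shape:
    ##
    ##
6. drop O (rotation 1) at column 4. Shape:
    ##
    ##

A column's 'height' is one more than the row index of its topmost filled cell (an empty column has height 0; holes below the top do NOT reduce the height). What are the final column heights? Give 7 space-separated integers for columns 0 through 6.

Drop 1: L rot1 at col 5 lands with bottom-row=0; cleared 0 line(s) (total 0); column heights now [0 0 0 0 0 3 1], max=3
Drop 2: L rot1 at col 0 lands with bottom-row=0; cleared 0 line(s) (total 0); column heights now [3 1 0 0 0 3 1], max=3
Drop 3: T rot1 at col 5 lands with bottom-row=3; cleared 0 line(s) (total 0); column heights now [3 1 0 0 0 6 5], max=6
Drop 4: T rot3 at col 1 lands with bottom-row=0; cleared 0 line(s) (total 0); column heights now [3 2 3 0 0 6 5], max=6
Drop 5: O rot0 at col 1 lands with bottom-row=3; cleared 0 line(s) (total 0); column heights now [3 5 5 0 0 6 5], max=6
Drop 6: O rot1 at col 4 lands with bottom-row=6; cleared 0 line(s) (total 0); column heights now [3 5 5 0 8 8 5], max=8

Answer: 3 5 5 0 8 8 5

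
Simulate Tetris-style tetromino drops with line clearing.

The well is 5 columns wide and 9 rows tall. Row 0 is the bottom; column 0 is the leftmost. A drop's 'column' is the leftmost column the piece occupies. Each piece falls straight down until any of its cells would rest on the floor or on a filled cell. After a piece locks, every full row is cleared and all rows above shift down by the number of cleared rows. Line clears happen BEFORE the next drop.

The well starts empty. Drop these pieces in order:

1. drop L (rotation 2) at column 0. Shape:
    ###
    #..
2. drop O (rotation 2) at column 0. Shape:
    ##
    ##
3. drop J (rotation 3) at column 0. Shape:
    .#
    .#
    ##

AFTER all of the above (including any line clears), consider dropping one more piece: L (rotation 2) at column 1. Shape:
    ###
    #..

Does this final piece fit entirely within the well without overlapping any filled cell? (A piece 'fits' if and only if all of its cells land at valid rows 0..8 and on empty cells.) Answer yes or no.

Drop 1: L rot2 at col 0 lands with bottom-row=0; cleared 0 line(s) (total 0); column heights now [2 2 2 0 0], max=2
Drop 2: O rot2 at col 0 lands with bottom-row=2; cleared 0 line(s) (total 0); column heights now [4 4 2 0 0], max=4
Drop 3: J rot3 at col 0 lands with bottom-row=4; cleared 0 line(s) (total 0); column heights now [5 7 2 0 0], max=7
Test piece L rot2 at col 1 (width 3): heights before test = [5 7 2 0 0]; fits = True

Answer: yes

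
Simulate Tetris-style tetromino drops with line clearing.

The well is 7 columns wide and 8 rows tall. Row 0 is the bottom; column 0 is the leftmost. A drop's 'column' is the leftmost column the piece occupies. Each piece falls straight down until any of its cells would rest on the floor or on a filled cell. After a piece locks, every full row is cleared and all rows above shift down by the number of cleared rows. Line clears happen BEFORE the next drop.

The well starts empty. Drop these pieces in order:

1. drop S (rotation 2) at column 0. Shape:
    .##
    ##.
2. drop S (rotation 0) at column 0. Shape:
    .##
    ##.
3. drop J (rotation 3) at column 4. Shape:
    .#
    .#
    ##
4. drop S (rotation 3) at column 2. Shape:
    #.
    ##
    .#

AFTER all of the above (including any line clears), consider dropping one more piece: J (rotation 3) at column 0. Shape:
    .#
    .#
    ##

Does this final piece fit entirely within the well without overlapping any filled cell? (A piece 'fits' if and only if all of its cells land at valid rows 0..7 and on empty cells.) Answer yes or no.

Answer: yes

Derivation:
Drop 1: S rot2 at col 0 lands with bottom-row=0; cleared 0 line(s) (total 0); column heights now [1 2 2 0 0 0 0], max=2
Drop 2: S rot0 at col 0 lands with bottom-row=2; cleared 0 line(s) (total 0); column heights now [3 4 4 0 0 0 0], max=4
Drop 3: J rot3 at col 4 lands with bottom-row=0; cleared 0 line(s) (total 0); column heights now [3 4 4 0 1 3 0], max=4
Drop 4: S rot3 at col 2 lands with bottom-row=3; cleared 0 line(s) (total 0); column heights now [3 4 6 5 1 3 0], max=6
Test piece J rot3 at col 0 (width 2): heights before test = [3 4 6 5 1 3 0]; fits = True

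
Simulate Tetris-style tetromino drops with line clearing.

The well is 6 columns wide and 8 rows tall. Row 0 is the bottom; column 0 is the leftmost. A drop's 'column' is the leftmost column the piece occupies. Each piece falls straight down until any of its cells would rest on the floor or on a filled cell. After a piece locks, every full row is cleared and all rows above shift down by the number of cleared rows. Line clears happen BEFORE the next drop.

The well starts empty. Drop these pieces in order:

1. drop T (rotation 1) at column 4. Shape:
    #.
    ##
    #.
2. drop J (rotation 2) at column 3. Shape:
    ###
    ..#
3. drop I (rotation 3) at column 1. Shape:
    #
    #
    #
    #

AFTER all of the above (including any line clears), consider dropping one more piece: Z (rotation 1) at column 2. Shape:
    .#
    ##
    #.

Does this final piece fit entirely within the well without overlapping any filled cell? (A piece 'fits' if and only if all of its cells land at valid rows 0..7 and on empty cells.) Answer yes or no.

Answer: yes

Derivation:
Drop 1: T rot1 at col 4 lands with bottom-row=0; cleared 0 line(s) (total 0); column heights now [0 0 0 0 3 2], max=3
Drop 2: J rot2 at col 3 lands with bottom-row=2; cleared 0 line(s) (total 0); column heights now [0 0 0 4 4 4], max=4
Drop 3: I rot3 at col 1 lands with bottom-row=0; cleared 0 line(s) (total 0); column heights now [0 4 0 4 4 4], max=4
Test piece Z rot1 at col 2 (width 2): heights before test = [0 4 0 4 4 4]; fits = True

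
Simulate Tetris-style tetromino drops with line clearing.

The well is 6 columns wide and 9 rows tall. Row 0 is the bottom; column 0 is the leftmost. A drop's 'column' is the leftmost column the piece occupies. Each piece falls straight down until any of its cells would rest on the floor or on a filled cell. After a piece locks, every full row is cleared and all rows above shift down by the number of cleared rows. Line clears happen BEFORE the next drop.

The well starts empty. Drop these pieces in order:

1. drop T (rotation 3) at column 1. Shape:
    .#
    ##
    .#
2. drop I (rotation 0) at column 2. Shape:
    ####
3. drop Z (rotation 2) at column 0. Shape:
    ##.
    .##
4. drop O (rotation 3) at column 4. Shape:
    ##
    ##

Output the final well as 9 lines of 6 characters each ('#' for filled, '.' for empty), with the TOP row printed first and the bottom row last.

Drop 1: T rot3 at col 1 lands with bottom-row=0; cleared 0 line(s) (total 0); column heights now [0 2 3 0 0 0], max=3
Drop 2: I rot0 at col 2 lands with bottom-row=3; cleared 0 line(s) (total 0); column heights now [0 2 4 4 4 4], max=4
Drop 3: Z rot2 at col 0 lands with bottom-row=4; cleared 0 line(s) (total 0); column heights now [6 6 5 4 4 4], max=6
Drop 4: O rot3 at col 4 lands with bottom-row=4; cleared 0 line(s) (total 0); column heights now [6 6 5 4 6 6], max=6

Answer: ......
......
......
##..##
.##.##
..####
..#...
.##...
..#...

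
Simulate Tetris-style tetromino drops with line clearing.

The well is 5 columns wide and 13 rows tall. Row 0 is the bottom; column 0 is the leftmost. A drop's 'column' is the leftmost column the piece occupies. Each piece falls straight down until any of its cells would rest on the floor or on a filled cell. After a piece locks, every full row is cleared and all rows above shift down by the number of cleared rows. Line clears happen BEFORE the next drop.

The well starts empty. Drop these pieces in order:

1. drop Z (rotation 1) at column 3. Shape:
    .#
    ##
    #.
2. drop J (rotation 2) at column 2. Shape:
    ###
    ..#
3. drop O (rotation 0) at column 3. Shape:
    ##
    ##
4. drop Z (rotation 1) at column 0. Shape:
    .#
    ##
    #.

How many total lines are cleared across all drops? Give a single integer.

Drop 1: Z rot1 at col 3 lands with bottom-row=0; cleared 0 line(s) (total 0); column heights now [0 0 0 2 3], max=3
Drop 2: J rot2 at col 2 lands with bottom-row=3; cleared 0 line(s) (total 0); column heights now [0 0 5 5 5], max=5
Drop 3: O rot0 at col 3 lands with bottom-row=5; cleared 0 line(s) (total 0); column heights now [0 0 5 7 7], max=7
Drop 4: Z rot1 at col 0 lands with bottom-row=0; cleared 0 line(s) (total 0); column heights now [2 3 5 7 7], max=7

Answer: 0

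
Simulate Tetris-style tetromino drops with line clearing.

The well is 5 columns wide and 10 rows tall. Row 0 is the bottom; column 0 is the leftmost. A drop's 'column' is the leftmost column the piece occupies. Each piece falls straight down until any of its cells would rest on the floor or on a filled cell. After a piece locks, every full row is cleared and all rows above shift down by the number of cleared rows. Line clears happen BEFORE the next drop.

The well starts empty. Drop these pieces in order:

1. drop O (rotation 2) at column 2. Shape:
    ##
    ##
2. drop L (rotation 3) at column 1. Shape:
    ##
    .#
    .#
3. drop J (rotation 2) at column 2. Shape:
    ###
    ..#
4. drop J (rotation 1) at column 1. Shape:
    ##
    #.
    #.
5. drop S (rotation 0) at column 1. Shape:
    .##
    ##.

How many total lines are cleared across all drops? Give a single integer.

Answer: 0

Derivation:
Drop 1: O rot2 at col 2 lands with bottom-row=0; cleared 0 line(s) (total 0); column heights now [0 0 2 2 0], max=2
Drop 2: L rot3 at col 1 lands with bottom-row=2; cleared 0 line(s) (total 0); column heights now [0 5 5 2 0], max=5
Drop 3: J rot2 at col 2 lands with bottom-row=4; cleared 0 line(s) (total 0); column heights now [0 5 6 6 6], max=6
Drop 4: J rot1 at col 1 lands with bottom-row=5; cleared 0 line(s) (total 0); column heights now [0 8 8 6 6], max=8
Drop 5: S rot0 at col 1 lands with bottom-row=8; cleared 0 line(s) (total 0); column heights now [0 9 10 10 6], max=10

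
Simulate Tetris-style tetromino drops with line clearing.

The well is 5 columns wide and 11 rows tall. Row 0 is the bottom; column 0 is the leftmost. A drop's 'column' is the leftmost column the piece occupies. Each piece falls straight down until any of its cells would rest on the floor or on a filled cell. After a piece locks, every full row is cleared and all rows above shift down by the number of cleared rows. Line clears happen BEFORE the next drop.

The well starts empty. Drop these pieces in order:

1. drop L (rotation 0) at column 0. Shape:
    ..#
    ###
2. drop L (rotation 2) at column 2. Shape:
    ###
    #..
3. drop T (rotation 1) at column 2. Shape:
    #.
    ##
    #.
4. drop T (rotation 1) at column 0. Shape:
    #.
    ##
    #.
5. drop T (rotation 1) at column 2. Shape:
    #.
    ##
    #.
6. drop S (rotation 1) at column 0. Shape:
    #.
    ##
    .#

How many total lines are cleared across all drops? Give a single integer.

Drop 1: L rot0 at col 0 lands with bottom-row=0; cleared 0 line(s) (total 0); column heights now [1 1 2 0 0], max=2
Drop 2: L rot2 at col 2 lands with bottom-row=2; cleared 0 line(s) (total 0); column heights now [1 1 4 4 4], max=4
Drop 3: T rot1 at col 2 lands with bottom-row=4; cleared 0 line(s) (total 0); column heights now [1 1 7 6 4], max=7
Drop 4: T rot1 at col 0 lands with bottom-row=1; cleared 0 line(s) (total 0); column heights now [4 3 7 6 4], max=7
Drop 5: T rot1 at col 2 lands with bottom-row=7; cleared 0 line(s) (total 0); column heights now [4 3 10 9 4], max=10
Drop 6: S rot1 at col 0 lands with bottom-row=3; cleared 1 line(s) (total 1); column heights now [5 4 9 8 0], max=9

Answer: 1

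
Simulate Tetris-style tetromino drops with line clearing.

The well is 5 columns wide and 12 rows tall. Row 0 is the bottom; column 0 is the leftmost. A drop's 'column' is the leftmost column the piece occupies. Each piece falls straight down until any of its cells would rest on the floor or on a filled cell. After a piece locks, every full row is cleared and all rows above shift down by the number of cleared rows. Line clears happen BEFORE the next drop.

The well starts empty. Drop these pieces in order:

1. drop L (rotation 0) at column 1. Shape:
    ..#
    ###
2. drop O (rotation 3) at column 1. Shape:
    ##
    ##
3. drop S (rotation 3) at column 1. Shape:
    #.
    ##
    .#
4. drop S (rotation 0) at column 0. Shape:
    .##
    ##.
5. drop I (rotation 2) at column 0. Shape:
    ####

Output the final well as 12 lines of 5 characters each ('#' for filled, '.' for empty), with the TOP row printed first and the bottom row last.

Answer: .....
.....
.....
####.
.##..
##...
.#...
.##..
..#..
.##..
.###.
.###.

Derivation:
Drop 1: L rot0 at col 1 lands with bottom-row=0; cleared 0 line(s) (total 0); column heights now [0 1 1 2 0], max=2
Drop 2: O rot3 at col 1 lands with bottom-row=1; cleared 0 line(s) (total 0); column heights now [0 3 3 2 0], max=3
Drop 3: S rot3 at col 1 lands with bottom-row=3; cleared 0 line(s) (total 0); column heights now [0 6 5 2 0], max=6
Drop 4: S rot0 at col 0 lands with bottom-row=6; cleared 0 line(s) (total 0); column heights now [7 8 8 2 0], max=8
Drop 5: I rot2 at col 0 lands with bottom-row=8; cleared 0 line(s) (total 0); column heights now [9 9 9 9 0], max=9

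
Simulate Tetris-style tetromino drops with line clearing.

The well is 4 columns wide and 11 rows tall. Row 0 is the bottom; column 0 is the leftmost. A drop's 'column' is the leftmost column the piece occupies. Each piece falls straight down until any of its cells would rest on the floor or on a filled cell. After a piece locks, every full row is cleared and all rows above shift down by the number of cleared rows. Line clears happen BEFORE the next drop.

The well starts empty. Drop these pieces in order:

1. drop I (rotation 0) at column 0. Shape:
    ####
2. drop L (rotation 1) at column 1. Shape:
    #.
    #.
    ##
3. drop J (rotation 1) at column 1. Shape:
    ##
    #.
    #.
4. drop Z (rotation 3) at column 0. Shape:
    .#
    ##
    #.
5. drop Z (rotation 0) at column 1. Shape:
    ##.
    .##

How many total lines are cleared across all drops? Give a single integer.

Drop 1: I rot0 at col 0 lands with bottom-row=0; cleared 1 line(s) (total 1); column heights now [0 0 0 0], max=0
Drop 2: L rot1 at col 1 lands with bottom-row=0; cleared 0 line(s) (total 1); column heights now [0 3 1 0], max=3
Drop 3: J rot1 at col 1 lands with bottom-row=3; cleared 0 line(s) (total 1); column heights now [0 6 6 0], max=6
Drop 4: Z rot3 at col 0 lands with bottom-row=5; cleared 0 line(s) (total 1); column heights now [7 8 6 0], max=8
Drop 5: Z rot0 at col 1 lands with bottom-row=7; cleared 0 line(s) (total 1); column heights now [7 9 9 8], max=9

Answer: 1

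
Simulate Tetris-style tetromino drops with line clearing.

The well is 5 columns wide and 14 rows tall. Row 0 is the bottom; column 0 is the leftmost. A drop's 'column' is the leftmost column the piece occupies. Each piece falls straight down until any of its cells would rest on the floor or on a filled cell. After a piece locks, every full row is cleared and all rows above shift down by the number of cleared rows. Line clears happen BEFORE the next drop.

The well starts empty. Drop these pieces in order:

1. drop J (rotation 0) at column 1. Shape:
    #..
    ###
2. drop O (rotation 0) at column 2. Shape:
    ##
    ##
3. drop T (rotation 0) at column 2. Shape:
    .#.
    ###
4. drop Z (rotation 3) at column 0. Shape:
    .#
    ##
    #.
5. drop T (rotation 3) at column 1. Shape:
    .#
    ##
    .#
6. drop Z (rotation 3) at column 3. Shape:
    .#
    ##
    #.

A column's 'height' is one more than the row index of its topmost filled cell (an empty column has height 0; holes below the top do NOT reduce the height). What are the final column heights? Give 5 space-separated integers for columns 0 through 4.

Answer: 3 6 7 7 8

Derivation:
Drop 1: J rot0 at col 1 lands with bottom-row=0; cleared 0 line(s) (total 0); column heights now [0 2 1 1 0], max=2
Drop 2: O rot0 at col 2 lands with bottom-row=1; cleared 0 line(s) (total 0); column heights now [0 2 3 3 0], max=3
Drop 3: T rot0 at col 2 lands with bottom-row=3; cleared 0 line(s) (total 0); column heights now [0 2 4 5 4], max=5
Drop 4: Z rot3 at col 0 lands with bottom-row=1; cleared 0 line(s) (total 0); column heights now [3 4 4 5 4], max=5
Drop 5: T rot3 at col 1 lands with bottom-row=4; cleared 0 line(s) (total 0); column heights now [3 6 7 5 4], max=7
Drop 6: Z rot3 at col 3 lands with bottom-row=5; cleared 0 line(s) (total 0); column heights now [3 6 7 7 8], max=8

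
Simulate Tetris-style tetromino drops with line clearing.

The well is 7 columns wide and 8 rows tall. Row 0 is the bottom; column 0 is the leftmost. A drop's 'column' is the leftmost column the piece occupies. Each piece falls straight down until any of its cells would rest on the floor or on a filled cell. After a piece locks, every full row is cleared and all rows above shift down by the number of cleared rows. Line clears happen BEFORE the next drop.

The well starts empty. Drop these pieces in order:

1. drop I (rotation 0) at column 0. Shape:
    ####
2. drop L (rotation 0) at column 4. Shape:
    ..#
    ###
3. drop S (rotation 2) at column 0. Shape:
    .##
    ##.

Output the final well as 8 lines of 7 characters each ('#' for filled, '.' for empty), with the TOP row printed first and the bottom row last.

Answer: .......
.......
.......
.......
.......
.......
.##....
##....#

Derivation:
Drop 1: I rot0 at col 0 lands with bottom-row=0; cleared 0 line(s) (total 0); column heights now [1 1 1 1 0 0 0], max=1
Drop 2: L rot0 at col 4 lands with bottom-row=0; cleared 1 line(s) (total 1); column heights now [0 0 0 0 0 0 1], max=1
Drop 3: S rot2 at col 0 lands with bottom-row=0; cleared 0 line(s) (total 1); column heights now [1 2 2 0 0 0 1], max=2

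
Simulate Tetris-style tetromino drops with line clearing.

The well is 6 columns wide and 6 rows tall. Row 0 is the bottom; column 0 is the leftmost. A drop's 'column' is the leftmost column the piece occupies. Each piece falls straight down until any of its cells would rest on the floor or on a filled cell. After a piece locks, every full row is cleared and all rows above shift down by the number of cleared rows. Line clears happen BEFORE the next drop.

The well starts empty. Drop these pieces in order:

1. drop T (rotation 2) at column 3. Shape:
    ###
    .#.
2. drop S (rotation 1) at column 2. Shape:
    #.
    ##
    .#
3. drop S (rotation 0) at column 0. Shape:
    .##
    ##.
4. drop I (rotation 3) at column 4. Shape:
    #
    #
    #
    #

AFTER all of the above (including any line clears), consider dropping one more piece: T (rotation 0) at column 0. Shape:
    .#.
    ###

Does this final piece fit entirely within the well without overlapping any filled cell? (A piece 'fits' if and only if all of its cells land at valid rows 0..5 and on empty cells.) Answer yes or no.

Drop 1: T rot2 at col 3 lands with bottom-row=0; cleared 0 line(s) (total 0); column heights now [0 0 0 2 2 2], max=2
Drop 2: S rot1 at col 2 lands with bottom-row=2; cleared 0 line(s) (total 0); column heights now [0 0 5 4 2 2], max=5
Drop 3: S rot0 at col 0 lands with bottom-row=4; cleared 0 line(s) (total 0); column heights now [5 6 6 4 2 2], max=6
Drop 4: I rot3 at col 4 lands with bottom-row=2; cleared 0 line(s) (total 0); column heights now [5 6 6 4 6 2], max=6
Test piece T rot0 at col 0 (width 3): heights before test = [5 6 6 4 6 2]; fits = False

Answer: no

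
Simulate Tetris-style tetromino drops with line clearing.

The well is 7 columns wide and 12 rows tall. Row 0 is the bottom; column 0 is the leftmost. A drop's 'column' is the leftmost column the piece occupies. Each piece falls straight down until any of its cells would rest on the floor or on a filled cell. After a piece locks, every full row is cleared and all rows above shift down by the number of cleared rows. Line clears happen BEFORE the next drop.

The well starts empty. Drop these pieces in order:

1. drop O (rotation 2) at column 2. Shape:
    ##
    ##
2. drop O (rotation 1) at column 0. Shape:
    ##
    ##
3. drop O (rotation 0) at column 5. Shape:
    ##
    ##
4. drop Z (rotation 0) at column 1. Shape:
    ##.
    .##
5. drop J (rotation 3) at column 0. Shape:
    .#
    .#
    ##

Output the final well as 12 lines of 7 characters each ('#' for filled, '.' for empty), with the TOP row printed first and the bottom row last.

Answer: .......
.......
.......
.......
.......
.#.....
.#.....
##.....
.##....
..##...
####.##
####.##

Derivation:
Drop 1: O rot2 at col 2 lands with bottom-row=0; cleared 0 line(s) (total 0); column heights now [0 0 2 2 0 0 0], max=2
Drop 2: O rot1 at col 0 lands with bottom-row=0; cleared 0 line(s) (total 0); column heights now [2 2 2 2 0 0 0], max=2
Drop 3: O rot0 at col 5 lands with bottom-row=0; cleared 0 line(s) (total 0); column heights now [2 2 2 2 0 2 2], max=2
Drop 4: Z rot0 at col 1 lands with bottom-row=2; cleared 0 line(s) (total 0); column heights now [2 4 4 3 0 2 2], max=4
Drop 5: J rot3 at col 0 lands with bottom-row=4; cleared 0 line(s) (total 0); column heights now [5 7 4 3 0 2 2], max=7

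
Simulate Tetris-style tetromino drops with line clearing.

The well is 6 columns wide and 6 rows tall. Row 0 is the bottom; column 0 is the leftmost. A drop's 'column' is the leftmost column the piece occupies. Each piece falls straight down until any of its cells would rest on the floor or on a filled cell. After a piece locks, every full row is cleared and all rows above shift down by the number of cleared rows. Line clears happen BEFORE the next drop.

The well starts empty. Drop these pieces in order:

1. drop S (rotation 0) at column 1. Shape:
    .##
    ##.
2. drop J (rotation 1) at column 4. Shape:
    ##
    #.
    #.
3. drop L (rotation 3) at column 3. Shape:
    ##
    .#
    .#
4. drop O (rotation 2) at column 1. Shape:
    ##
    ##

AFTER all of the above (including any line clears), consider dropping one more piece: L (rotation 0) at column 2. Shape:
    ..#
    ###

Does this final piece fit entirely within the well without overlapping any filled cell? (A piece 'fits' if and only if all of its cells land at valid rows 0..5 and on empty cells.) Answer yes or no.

Drop 1: S rot0 at col 1 lands with bottom-row=0; cleared 0 line(s) (total 0); column heights now [0 1 2 2 0 0], max=2
Drop 2: J rot1 at col 4 lands with bottom-row=0; cleared 0 line(s) (total 0); column heights now [0 1 2 2 3 3], max=3
Drop 3: L rot3 at col 3 lands with bottom-row=3; cleared 0 line(s) (total 0); column heights now [0 1 2 6 6 3], max=6
Drop 4: O rot2 at col 1 lands with bottom-row=2; cleared 0 line(s) (total 0); column heights now [0 4 4 6 6 3], max=6
Test piece L rot0 at col 2 (width 3): heights before test = [0 4 4 6 6 3]; fits = False

Answer: no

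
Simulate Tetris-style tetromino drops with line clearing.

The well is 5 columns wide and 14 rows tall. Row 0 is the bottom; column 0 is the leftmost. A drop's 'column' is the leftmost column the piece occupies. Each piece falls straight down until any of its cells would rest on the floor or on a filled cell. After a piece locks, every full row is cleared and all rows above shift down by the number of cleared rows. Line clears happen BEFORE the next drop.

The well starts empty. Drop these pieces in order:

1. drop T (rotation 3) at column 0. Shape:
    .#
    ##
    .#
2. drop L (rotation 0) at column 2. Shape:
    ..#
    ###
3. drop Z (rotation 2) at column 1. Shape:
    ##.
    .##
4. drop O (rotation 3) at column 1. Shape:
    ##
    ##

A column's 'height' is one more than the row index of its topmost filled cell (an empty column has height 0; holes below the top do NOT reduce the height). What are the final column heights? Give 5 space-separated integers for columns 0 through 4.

Drop 1: T rot3 at col 0 lands with bottom-row=0; cleared 0 line(s) (total 0); column heights now [2 3 0 0 0], max=3
Drop 2: L rot0 at col 2 lands with bottom-row=0; cleared 0 line(s) (total 0); column heights now [2 3 1 1 2], max=3
Drop 3: Z rot2 at col 1 lands with bottom-row=2; cleared 0 line(s) (total 0); column heights now [2 4 4 3 2], max=4
Drop 4: O rot3 at col 1 lands with bottom-row=4; cleared 0 line(s) (total 0); column heights now [2 6 6 3 2], max=6

Answer: 2 6 6 3 2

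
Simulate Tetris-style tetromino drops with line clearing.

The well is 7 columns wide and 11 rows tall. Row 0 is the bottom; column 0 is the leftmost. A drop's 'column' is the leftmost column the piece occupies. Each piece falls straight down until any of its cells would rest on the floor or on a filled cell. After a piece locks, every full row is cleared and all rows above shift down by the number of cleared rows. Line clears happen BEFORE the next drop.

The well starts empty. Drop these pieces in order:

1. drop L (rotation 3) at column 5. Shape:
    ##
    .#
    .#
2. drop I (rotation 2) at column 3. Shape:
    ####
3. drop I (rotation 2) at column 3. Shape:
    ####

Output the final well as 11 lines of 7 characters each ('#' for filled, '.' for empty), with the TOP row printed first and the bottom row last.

Answer: .......
.......
.......
.......
.......
.......
...####
...####
.....##
......#
......#

Derivation:
Drop 1: L rot3 at col 5 lands with bottom-row=0; cleared 0 line(s) (total 0); column heights now [0 0 0 0 0 3 3], max=3
Drop 2: I rot2 at col 3 lands with bottom-row=3; cleared 0 line(s) (total 0); column heights now [0 0 0 4 4 4 4], max=4
Drop 3: I rot2 at col 3 lands with bottom-row=4; cleared 0 line(s) (total 0); column heights now [0 0 0 5 5 5 5], max=5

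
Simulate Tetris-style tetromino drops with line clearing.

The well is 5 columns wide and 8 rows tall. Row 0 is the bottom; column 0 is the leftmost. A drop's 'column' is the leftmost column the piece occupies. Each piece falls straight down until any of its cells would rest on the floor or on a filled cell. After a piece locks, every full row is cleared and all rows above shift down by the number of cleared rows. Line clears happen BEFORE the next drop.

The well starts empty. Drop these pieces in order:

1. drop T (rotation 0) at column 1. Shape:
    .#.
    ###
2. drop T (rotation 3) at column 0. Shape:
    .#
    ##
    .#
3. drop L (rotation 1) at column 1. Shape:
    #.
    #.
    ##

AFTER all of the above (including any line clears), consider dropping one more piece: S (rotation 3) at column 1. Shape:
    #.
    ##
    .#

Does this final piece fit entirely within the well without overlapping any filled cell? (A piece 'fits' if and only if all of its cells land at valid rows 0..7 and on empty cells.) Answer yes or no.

Answer: no

Derivation:
Drop 1: T rot0 at col 1 lands with bottom-row=0; cleared 0 line(s) (total 0); column heights now [0 1 2 1 0], max=2
Drop 2: T rot3 at col 0 lands with bottom-row=1; cleared 0 line(s) (total 0); column heights now [3 4 2 1 0], max=4
Drop 3: L rot1 at col 1 lands with bottom-row=4; cleared 0 line(s) (total 0); column heights now [3 7 5 1 0], max=7
Test piece S rot3 at col 1 (width 2): heights before test = [3 7 5 1 0]; fits = False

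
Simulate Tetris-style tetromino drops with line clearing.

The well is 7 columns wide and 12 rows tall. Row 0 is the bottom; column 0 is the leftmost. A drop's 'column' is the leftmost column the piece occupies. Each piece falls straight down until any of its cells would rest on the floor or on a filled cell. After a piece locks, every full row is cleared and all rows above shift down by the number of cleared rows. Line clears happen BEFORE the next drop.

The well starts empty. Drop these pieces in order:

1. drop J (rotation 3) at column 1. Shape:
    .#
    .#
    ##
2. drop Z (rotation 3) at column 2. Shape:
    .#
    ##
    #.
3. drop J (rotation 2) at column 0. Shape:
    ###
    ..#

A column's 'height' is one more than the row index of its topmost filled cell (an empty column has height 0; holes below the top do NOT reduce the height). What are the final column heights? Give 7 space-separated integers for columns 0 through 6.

Drop 1: J rot3 at col 1 lands with bottom-row=0; cleared 0 line(s) (total 0); column heights now [0 1 3 0 0 0 0], max=3
Drop 2: Z rot3 at col 2 lands with bottom-row=3; cleared 0 line(s) (total 0); column heights now [0 1 5 6 0 0 0], max=6
Drop 3: J rot2 at col 0 lands with bottom-row=5; cleared 0 line(s) (total 0); column heights now [7 7 7 6 0 0 0], max=7

Answer: 7 7 7 6 0 0 0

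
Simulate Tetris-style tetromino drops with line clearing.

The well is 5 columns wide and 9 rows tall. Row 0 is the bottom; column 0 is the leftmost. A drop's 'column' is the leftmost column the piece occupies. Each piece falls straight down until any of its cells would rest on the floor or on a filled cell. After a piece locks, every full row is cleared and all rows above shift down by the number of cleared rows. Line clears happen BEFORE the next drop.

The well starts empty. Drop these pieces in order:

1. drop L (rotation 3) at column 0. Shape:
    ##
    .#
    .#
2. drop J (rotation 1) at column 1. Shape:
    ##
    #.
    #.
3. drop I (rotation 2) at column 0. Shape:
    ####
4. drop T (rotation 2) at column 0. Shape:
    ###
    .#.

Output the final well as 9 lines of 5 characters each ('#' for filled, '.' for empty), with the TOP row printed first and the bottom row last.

Answer: ###..
.#...
####.
.##..
.#...
.#...
##...
.#...
.#...

Derivation:
Drop 1: L rot3 at col 0 lands with bottom-row=0; cleared 0 line(s) (total 0); column heights now [3 3 0 0 0], max=3
Drop 2: J rot1 at col 1 lands with bottom-row=3; cleared 0 line(s) (total 0); column heights now [3 6 6 0 0], max=6
Drop 3: I rot2 at col 0 lands with bottom-row=6; cleared 0 line(s) (total 0); column heights now [7 7 7 7 0], max=7
Drop 4: T rot2 at col 0 lands with bottom-row=7; cleared 0 line(s) (total 0); column heights now [9 9 9 7 0], max=9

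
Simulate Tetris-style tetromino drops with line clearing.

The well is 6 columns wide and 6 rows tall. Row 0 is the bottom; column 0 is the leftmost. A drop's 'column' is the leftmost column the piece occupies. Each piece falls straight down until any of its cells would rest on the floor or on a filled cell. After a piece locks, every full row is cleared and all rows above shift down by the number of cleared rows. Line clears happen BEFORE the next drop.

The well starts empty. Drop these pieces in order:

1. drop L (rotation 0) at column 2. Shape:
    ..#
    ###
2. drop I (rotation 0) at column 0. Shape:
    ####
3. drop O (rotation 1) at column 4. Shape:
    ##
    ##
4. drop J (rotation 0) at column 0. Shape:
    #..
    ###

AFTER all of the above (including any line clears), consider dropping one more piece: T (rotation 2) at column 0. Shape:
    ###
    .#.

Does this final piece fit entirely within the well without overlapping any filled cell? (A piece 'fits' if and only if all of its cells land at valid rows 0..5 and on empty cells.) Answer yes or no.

Answer: yes

Derivation:
Drop 1: L rot0 at col 2 lands with bottom-row=0; cleared 0 line(s) (total 0); column heights now [0 0 1 1 2 0], max=2
Drop 2: I rot0 at col 0 lands with bottom-row=1; cleared 0 line(s) (total 0); column heights now [2 2 2 2 2 0], max=2
Drop 3: O rot1 at col 4 lands with bottom-row=2; cleared 0 line(s) (total 0); column heights now [2 2 2 2 4 4], max=4
Drop 4: J rot0 at col 0 lands with bottom-row=2; cleared 0 line(s) (total 0); column heights now [4 3 3 2 4 4], max=4
Test piece T rot2 at col 0 (width 3): heights before test = [4 3 3 2 4 4]; fits = True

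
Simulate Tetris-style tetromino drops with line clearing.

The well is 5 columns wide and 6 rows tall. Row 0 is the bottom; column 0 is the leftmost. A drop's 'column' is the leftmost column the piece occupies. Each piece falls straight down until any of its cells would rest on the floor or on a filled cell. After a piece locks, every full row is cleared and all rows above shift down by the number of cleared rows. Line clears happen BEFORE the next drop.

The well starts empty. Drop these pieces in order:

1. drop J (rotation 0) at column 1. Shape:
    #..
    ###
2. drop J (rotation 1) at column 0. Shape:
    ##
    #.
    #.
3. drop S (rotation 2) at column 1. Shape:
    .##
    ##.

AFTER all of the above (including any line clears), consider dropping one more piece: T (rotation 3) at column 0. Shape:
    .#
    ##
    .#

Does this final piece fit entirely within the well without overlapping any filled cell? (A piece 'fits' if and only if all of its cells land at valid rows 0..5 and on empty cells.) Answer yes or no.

Answer: no

Derivation:
Drop 1: J rot0 at col 1 lands with bottom-row=0; cleared 0 line(s) (total 0); column heights now [0 2 1 1 0], max=2
Drop 2: J rot1 at col 0 lands with bottom-row=0; cleared 0 line(s) (total 0); column heights now [3 3 1 1 0], max=3
Drop 3: S rot2 at col 1 lands with bottom-row=3; cleared 0 line(s) (total 0); column heights now [3 4 5 5 0], max=5
Test piece T rot3 at col 0 (width 2): heights before test = [3 4 5 5 0]; fits = False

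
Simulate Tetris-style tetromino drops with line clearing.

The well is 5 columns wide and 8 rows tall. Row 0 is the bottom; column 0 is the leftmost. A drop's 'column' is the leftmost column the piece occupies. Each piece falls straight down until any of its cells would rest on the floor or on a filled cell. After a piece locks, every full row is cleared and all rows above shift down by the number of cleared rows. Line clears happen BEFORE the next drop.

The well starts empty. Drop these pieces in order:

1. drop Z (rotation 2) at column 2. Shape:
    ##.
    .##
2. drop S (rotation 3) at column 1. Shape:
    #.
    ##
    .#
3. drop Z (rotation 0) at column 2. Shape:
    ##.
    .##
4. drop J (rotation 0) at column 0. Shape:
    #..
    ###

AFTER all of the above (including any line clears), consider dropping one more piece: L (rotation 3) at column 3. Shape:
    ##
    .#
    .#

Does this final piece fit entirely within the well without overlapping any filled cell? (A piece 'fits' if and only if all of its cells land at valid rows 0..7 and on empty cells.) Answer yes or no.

Drop 1: Z rot2 at col 2 lands with bottom-row=0; cleared 0 line(s) (total 0); column heights now [0 0 2 2 1], max=2
Drop 2: S rot3 at col 1 lands with bottom-row=2; cleared 0 line(s) (total 0); column heights now [0 5 4 2 1], max=5
Drop 3: Z rot0 at col 2 lands with bottom-row=3; cleared 0 line(s) (total 0); column heights now [0 5 5 5 4], max=5
Drop 4: J rot0 at col 0 lands with bottom-row=5; cleared 0 line(s) (total 0); column heights now [7 6 6 5 4], max=7
Test piece L rot3 at col 3 (width 2): heights before test = [7 6 6 5 4]; fits = True

Answer: yes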